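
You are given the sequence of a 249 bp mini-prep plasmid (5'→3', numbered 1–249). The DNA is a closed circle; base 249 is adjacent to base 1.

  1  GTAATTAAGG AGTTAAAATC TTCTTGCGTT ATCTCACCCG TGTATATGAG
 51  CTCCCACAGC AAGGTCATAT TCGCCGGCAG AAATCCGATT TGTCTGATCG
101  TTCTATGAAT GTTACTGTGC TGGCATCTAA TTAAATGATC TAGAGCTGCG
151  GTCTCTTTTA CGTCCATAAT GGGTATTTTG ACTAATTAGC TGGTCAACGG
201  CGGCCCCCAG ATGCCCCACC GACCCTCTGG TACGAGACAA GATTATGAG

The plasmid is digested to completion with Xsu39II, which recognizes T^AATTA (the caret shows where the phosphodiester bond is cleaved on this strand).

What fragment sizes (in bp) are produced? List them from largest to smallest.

126, 68, 55 bp

Xsu39II sites (TAATTA) start at positions 2, 128, 183.
Xsu39II cuts after the first base of each site, so after positions 2, 128, 183.
Circular molecule, 3 cuts → 3 fragments:
  3–128 → 126 bp
  129–183 → 55 bp
  184–249 then 1–2 → 66 + 2 = 68 bp
Sorted largest to smallest: 126, 68, 55 bp.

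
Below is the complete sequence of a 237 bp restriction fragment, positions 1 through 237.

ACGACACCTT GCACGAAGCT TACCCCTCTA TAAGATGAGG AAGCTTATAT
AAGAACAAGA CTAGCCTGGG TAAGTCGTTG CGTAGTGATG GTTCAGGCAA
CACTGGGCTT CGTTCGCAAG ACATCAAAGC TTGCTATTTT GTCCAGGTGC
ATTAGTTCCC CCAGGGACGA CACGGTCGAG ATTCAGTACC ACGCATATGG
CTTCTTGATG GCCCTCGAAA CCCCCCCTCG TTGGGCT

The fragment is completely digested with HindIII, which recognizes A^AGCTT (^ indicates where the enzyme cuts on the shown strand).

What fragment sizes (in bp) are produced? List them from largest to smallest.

HindIII sites (AAGCTT) start at positions 16, 41, 127.
HindIII cuts after the first base of each site, so after positions 16, 41, 127.
Linear molecule, 3 cuts → 4 fragments:
  1–16 → 16 bp
  17–41 → 25 bp
  42–127 → 86 bp
  128–237 → 110 bp
Sorted largest to smallest: 110, 86, 25, 16 bp.

110, 86, 25, 16 bp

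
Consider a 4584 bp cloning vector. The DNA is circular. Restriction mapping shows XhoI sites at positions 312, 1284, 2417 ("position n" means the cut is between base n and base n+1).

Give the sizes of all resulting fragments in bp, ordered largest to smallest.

2479, 1133, 972 bp

Circular molecule, 3 cuts → 3 fragments:
  1284 − 312 = 972 bp
  2417 − 1284 = 1133 bp
  wrap: 4584 − 2417 + 312 = 2479 bp
Sorted largest to smallest: 2479, 1133, 972 bp.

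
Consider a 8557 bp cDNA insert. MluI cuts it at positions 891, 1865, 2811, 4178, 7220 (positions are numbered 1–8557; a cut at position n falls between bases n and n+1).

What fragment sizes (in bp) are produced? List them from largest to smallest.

Linear molecule, 5 cuts → 6 fragments:
  891 − 0 = 891 bp
  1865 − 891 = 974 bp
  2811 − 1865 = 946 bp
  4178 − 2811 = 1367 bp
  7220 − 4178 = 3042 bp
  8557 − 7220 = 1337 bp
Sorted largest to smallest: 3042, 1367, 1337, 974, 946, 891 bp.

3042, 1367, 1337, 974, 946, 891 bp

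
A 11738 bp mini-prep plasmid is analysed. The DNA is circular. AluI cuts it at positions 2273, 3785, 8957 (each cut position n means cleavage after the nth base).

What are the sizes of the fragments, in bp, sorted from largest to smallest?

Circular molecule, 3 cuts → 3 fragments:
  3785 − 2273 = 1512 bp
  8957 − 3785 = 5172 bp
  wrap: 11738 − 8957 + 2273 = 5054 bp
Sorted largest to smallest: 5172, 5054, 1512 bp.

5172, 5054, 1512 bp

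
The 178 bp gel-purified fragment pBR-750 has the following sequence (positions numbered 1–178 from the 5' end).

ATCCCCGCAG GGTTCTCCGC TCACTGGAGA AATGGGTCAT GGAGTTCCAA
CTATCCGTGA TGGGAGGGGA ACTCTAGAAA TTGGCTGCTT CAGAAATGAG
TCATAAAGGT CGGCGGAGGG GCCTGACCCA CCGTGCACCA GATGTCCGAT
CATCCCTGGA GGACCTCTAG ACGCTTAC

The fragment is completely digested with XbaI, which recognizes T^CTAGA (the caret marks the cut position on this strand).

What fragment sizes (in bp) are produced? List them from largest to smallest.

93, 73, 12 bp

XbaI sites (TCTAGA) start at positions 73, 166.
XbaI cuts after the first base of each site, so after positions 73, 166.
Linear molecule, 2 cuts → 3 fragments:
  1–73 → 73 bp
  74–166 → 93 bp
  167–178 → 12 bp
Sorted largest to smallest: 93, 73, 12 bp.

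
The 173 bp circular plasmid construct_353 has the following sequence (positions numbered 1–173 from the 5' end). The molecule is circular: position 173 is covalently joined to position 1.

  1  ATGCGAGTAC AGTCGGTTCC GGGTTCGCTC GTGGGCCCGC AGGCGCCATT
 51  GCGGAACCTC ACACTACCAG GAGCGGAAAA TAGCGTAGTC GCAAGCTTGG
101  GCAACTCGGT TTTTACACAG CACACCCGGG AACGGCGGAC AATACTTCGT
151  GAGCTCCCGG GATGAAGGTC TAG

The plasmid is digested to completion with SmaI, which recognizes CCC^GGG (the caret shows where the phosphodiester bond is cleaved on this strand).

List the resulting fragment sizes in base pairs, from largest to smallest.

142, 31 bp

SmaI sites (CCCGGG) start at positions 125, 156.
SmaI cuts after base 3 of each site, so after positions 127, 158.
Circular molecule, 2 cuts → 2 fragments:
  128–158 → 31 bp
  159–173 then 1–127 → 15 + 127 = 142 bp
Sorted largest to smallest: 142, 31 bp.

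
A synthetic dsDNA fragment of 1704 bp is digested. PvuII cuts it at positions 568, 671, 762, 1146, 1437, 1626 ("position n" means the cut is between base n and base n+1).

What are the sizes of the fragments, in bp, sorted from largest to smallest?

568, 384, 291, 189, 103, 91, 78 bp

Linear molecule, 6 cuts → 7 fragments:
  568 − 0 = 568 bp
  671 − 568 = 103 bp
  762 − 671 = 91 bp
  1146 − 762 = 384 bp
  1437 − 1146 = 291 bp
  1626 − 1437 = 189 bp
  1704 − 1626 = 78 bp
Sorted largest to smallest: 568, 384, 291, 189, 103, 91, 78 bp.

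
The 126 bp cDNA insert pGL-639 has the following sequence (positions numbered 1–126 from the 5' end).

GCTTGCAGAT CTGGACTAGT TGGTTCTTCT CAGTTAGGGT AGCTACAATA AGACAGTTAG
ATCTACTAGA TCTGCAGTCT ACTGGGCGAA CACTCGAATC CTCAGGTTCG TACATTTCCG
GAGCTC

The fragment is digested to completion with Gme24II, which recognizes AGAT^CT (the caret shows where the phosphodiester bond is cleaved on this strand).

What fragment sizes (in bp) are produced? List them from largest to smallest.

55, 52, 10, 9 bp

Gme24II sites (AGATCT) start at positions 7, 59, 68.
Gme24II cuts after base 4 of each site, so after positions 10, 62, 71.
Linear molecule, 3 cuts → 4 fragments:
  1–10 → 10 bp
  11–62 → 52 bp
  63–71 → 9 bp
  72–126 → 55 bp
Sorted largest to smallest: 55, 52, 10, 9 bp.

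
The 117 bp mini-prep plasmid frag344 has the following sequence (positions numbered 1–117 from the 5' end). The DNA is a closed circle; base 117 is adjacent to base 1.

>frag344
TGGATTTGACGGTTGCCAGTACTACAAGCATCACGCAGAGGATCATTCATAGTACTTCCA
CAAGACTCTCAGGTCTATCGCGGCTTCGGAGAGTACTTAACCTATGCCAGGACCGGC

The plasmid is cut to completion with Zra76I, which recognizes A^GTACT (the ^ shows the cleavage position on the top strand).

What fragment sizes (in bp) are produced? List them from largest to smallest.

43, 41, 33 bp

Zra76I sites (AGTACT) start at positions 18, 51, 92.
Zra76I cuts after the first base of each site, so after positions 18, 51, 92.
Circular molecule, 3 cuts → 3 fragments:
  19–51 → 33 bp
  52–92 → 41 bp
  93–117 then 1–18 → 25 + 18 = 43 bp
Sorted largest to smallest: 43, 41, 33 bp.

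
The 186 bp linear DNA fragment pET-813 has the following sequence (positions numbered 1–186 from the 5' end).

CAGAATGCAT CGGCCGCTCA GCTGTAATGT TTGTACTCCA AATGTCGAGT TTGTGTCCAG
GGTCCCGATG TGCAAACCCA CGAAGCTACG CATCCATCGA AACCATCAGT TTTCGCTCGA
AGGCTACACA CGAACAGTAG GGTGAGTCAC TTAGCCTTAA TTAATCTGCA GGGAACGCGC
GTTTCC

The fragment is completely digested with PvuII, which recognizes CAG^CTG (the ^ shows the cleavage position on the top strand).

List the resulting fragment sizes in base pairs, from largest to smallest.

165, 21 bp

The PvuII site (CAGCTG) starts at position 19.
PvuII cuts after base 3 of each site, so after position 21.
Linear molecule, 1 cut → 2 fragments:
  1–21 → 21 bp
  22–186 → 165 bp
Sorted largest to smallest: 165, 21 bp.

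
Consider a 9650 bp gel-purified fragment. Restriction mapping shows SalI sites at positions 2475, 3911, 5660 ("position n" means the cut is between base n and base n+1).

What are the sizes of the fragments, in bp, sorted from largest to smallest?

Linear molecule, 3 cuts → 4 fragments:
  2475 − 0 = 2475 bp
  3911 − 2475 = 1436 bp
  5660 − 3911 = 1749 bp
  9650 − 5660 = 3990 bp
Sorted largest to smallest: 3990, 2475, 1749, 1436 bp.

3990, 2475, 1749, 1436 bp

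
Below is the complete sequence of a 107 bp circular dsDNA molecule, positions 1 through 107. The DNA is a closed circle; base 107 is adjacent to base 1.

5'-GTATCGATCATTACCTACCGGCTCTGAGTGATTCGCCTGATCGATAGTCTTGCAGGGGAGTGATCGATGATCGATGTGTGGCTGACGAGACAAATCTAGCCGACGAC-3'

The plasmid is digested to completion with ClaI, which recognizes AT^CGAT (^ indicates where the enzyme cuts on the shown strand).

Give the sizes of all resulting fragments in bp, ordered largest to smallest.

ClaI sites (ATCGAT) start at positions 3, 40, 63, 70.
ClaI cuts after base 2 of each site, so after positions 4, 41, 64, 71.
Circular molecule, 4 cuts → 4 fragments:
  5–41 → 37 bp
  42–64 → 23 bp
  65–71 → 7 bp
  72–107 then 1–4 → 36 + 4 = 40 bp
Sorted largest to smallest: 40, 37, 23, 7 bp.

40, 37, 23, 7 bp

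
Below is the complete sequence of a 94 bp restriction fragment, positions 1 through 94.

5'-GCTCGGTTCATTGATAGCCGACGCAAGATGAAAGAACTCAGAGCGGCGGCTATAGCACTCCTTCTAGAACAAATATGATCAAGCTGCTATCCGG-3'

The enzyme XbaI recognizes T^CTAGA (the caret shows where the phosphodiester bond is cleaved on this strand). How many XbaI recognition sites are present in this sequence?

TCTAGA occurs starting at position 63.
XbaI cuts at 1 site.

1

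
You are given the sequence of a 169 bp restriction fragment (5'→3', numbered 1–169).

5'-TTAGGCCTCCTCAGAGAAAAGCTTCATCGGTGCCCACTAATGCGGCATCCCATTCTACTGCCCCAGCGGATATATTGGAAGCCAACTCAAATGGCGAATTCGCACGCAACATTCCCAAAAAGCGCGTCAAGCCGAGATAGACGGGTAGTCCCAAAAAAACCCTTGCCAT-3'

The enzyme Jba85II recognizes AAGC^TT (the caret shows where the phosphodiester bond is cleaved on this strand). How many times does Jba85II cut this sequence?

1

AAGCTT occurs starting at position 19.
Jba85II cuts at 1 site.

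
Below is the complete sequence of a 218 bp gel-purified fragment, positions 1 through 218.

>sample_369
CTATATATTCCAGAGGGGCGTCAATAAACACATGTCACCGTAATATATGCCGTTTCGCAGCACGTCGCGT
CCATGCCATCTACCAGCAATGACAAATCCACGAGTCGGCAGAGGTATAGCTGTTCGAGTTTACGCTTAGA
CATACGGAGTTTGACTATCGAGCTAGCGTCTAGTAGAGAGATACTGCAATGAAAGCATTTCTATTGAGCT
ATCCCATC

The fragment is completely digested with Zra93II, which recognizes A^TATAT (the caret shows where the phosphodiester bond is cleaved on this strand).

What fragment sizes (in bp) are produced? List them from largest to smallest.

Zra93II sites (ATATAT) start at positions 3, 43.
Zra93II cuts after the first base of each site, so after positions 3, 43.
Linear molecule, 2 cuts → 3 fragments:
  1–3 → 3 bp
  4–43 → 40 bp
  44–218 → 175 bp
Sorted largest to smallest: 175, 40, 3 bp.

175, 40, 3 bp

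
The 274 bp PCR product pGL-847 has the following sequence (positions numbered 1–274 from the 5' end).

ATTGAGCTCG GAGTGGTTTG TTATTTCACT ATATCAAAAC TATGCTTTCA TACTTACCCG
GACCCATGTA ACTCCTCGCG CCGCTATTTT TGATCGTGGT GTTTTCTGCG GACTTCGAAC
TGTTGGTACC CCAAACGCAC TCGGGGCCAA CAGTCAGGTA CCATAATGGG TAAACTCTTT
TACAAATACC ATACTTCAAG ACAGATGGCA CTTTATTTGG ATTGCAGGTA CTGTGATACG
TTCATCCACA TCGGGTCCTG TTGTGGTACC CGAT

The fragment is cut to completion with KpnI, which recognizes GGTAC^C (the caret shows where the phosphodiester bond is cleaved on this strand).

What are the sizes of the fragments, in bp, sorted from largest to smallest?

129, 108, 32, 5 bp

KpnI sites (GGTACC) start at positions 125, 157, 265.
KpnI cuts after base 5 of each site (before the last base), so after positions 129, 161, 269.
Linear molecule, 3 cuts → 4 fragments:
  1–129 → 129 bp
  130–161 → 32 bp
  162–269 → 108 bp
  270–274 → 5 bp
Sorted largest to smallest: 129, 108, 32, 5 bp.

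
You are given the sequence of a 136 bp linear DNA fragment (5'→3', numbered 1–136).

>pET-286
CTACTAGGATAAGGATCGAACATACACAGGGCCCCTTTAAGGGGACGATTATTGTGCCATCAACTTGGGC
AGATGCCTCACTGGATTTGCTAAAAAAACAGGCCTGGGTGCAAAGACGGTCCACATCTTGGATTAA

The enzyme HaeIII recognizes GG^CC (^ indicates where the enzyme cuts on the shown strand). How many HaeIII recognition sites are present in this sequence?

2

GGCC occurs starting at positions 30, 101.
HaeIII cuts at 2 sites.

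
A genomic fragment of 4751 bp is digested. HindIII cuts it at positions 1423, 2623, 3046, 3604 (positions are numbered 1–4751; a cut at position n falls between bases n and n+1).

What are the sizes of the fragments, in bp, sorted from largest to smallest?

1423, 1200, 1147, 558, 423 bp

Linear molecule, 4 cuts → 5 fragments:
  1423 − 0 = 1423 bp
  2623 − 1423 = 1200 bp
  3046 − 2623 = 423 bp
  3604 − 3046 = 558 bp
  4751 − 3604 = 1147 bp
Sorted largest to smallest: 1423, 1200, 1147, 558, 423 bp.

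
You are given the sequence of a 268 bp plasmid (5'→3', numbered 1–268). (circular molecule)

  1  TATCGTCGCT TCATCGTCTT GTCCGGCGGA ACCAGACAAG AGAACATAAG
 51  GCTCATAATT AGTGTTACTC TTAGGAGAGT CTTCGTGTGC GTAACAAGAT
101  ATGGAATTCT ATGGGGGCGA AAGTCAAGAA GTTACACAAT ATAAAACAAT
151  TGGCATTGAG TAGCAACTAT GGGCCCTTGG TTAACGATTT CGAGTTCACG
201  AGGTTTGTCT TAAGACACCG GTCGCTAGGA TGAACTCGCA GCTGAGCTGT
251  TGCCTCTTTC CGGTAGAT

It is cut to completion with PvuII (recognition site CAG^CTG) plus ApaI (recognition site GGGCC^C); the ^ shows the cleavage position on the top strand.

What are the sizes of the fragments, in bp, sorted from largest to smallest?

202, 66 bp

The PvuII site (CAGCTG) starts at position 239.
PvuII cuts after base 3 of each site, so after position 241.
The ApaI site (GGGCCC) starts at position 171.
ApaI cuts after base 5 of each site (before the last base), so after position 175.
Combined cut positions: 175, 241.
Circular molecule, 2 cuts → 2 fragments:
  176–241 → 66 bp
  242–268 then 1–175 → 27 + 175 = 202 bp
Sorted largest to smallest: 202, 66 bp.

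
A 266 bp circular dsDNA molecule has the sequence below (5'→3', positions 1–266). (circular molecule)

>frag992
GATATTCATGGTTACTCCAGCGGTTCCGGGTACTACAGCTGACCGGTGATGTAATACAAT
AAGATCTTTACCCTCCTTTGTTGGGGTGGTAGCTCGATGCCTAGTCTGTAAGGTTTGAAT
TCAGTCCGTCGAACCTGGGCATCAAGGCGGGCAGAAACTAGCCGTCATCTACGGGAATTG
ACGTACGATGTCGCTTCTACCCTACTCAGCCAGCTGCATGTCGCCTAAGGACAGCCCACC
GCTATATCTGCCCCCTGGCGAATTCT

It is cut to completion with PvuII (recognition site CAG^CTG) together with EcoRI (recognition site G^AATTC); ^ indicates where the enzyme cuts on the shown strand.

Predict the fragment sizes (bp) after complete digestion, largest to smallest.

96, 79, 47, 44 bp

PvuII sites (CAGCTG) start at positions 36, 211.
PvuII cuts after base 3 of each site, so after positions 38, 213.
EcoRI sites (GAATTC) start at positions 117, 260.
EcoRI cuts after the first base of each site, so after positions 117, 260.
Combined cut positions: 38, 117, 213, 260.
Circular molecule, 4 cuts → 4 fragments:
  39–117 → 79 bp
  118–213 → 96 bp
  214–260 → 47 bp
  261–266 then 1–38 → 6 + 38 = 44 bp
Sorted largest to smallest: 96, 79, 47, 44 bp.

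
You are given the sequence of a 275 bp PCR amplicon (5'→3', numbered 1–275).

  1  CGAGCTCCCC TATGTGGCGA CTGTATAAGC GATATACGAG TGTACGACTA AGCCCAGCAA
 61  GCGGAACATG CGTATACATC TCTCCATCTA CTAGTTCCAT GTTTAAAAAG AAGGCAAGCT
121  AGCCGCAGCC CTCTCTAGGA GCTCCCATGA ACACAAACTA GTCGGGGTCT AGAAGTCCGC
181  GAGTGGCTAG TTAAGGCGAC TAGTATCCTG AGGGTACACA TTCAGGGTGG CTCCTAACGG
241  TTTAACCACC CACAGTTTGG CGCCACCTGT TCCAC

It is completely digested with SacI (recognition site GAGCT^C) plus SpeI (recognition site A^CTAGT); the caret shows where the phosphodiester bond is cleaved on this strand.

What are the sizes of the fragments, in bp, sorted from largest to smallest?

84, 76, 53, 42, 14, 6 bp

SacI sites (GAGCTC) start at positions 2, 139.
SacI cuts after base 5 of each site (before the last base), so after positions 6, 143.
SpeI sites (ACTAGT) start at positions 90, 157, 199.
SpeI cuts after the first base of each site, so after positions 90, 157, 199.
Combined cut positions: 6, 90, 143, 157, 199.
Linear molecule, 5 cuts → 6 fragments:
  1–6 → 6 bp
  7–90 → 84 bp
  91–143 → 53 bp
  144–157 → 14 bp
  158–199 → 42 bp
  200–275 → 76 bp
Sorted largest to smallest: 84, 76, 53, 42, 14, 6 bp.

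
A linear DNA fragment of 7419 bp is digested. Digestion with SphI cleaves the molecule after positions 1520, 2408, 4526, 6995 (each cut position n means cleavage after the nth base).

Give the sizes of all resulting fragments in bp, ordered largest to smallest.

Linear molecule, 4 cuts → 5 fragments:
  1520 − 0 = 1520 bp
  2408 − 1520 = 888 bp
  4526 − 2408 = 2118 bp
  6995 − 4526 = 2469 bp
  7419 − 6995 = 424 bp
Sorted largest to smallest: 2469, 2118, 1520, 888, 424 bp.

2469, 2118, 1520, 888, 424 bp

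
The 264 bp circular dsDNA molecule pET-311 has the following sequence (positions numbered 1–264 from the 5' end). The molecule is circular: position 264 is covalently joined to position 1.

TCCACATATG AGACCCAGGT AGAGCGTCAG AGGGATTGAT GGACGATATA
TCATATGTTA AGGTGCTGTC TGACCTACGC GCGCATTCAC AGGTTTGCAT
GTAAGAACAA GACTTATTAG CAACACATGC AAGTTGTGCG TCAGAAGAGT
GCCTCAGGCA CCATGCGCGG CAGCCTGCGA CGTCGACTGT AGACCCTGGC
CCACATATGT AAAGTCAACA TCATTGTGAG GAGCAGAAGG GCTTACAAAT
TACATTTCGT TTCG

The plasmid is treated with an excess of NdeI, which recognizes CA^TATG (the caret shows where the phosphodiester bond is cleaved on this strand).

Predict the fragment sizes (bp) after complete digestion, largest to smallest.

152, 65, 47 bp

NdeI sites (CATATG) start at positions 5, 52, 204.
NdeI cuts after base 2 of each site, so after positions 6, 53, 205.
Circular molecule, 3 cuts → 3 fragments:
  7–53 → 47 bp
  54–205 → 152 bp
  206–264 then 1–6 → 59 + 6 = 65 bp
Sorted largest to smallest: 152, 65, 47 bp.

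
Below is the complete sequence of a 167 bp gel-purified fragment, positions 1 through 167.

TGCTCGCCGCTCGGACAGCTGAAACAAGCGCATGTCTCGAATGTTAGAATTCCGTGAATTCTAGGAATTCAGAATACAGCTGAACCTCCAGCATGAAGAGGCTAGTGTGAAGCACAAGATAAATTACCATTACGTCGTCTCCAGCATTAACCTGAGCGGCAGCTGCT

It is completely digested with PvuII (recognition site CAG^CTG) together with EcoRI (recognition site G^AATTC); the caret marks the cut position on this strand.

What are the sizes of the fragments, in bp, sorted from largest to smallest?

83, 29, 18, 14, 9, 9, 5 bp

PvuII sites (CAGCTG) start at positions 16, 77, 160.
PvuII cuts after base 3 of each site, so after positions 18, 79, 162.
EcoRI sites (GAATTC) start at positions 47, 56, 65.
EcoRI cuts after the first base of each site, so after positions 47, 56, 65.
Combined cut positions: 18, 47, 56, 65, 79, 162.
Linear molecule, 6 cuts → 7 fragments:
  1–18 → 18 bp
  19–47 → 29 bp
  48–56 → 9 bp
  57–65 → 9 bp
  66–79 → 14 bp
  80–162 → 83 bp
  163–167 → 5 bp
Sorted largest to smallest: 83, 29, 18, 14, 9, 9, 5 bp.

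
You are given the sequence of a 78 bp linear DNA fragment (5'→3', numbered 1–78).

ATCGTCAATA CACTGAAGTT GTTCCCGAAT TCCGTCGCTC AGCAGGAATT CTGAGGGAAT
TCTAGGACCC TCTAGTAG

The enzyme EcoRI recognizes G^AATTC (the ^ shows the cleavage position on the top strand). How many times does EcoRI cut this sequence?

GAATTC occurs starting at positions 27, 46, 57.
EcoRI cuts at 3 sites.

3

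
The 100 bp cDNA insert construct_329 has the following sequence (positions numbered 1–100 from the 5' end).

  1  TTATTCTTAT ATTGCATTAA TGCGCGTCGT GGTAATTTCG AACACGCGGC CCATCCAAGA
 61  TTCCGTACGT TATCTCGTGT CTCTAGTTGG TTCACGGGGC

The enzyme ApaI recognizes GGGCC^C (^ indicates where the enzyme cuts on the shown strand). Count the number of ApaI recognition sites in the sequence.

0

No occurrence of GGGCCC is present in the sequence.
ApaI does not cut: 0 sites.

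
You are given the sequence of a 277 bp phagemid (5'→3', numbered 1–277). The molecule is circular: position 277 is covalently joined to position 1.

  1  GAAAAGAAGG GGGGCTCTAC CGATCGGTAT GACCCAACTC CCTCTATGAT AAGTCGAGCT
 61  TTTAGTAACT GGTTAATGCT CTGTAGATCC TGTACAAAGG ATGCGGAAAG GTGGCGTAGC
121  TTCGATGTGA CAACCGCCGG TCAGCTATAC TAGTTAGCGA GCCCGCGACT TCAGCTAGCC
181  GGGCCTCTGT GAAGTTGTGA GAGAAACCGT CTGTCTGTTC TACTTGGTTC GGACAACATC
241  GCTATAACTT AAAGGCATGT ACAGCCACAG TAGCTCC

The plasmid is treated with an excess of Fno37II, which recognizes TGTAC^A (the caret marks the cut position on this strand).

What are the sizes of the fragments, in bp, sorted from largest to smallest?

167, 110 bp

Fno37II sites (TGTACA) start at positions 91, 258.
Fno37II cuts after base 5 of each site (before the last base), so after positions 95, 262.
Circular molecule, 2 cuts → 2 fragments:
  96–262 → 167 bp
  263–277 then 1–95 → 15 + 95 = 110 bp
Sorted largest to smallest: 167, 110 bp.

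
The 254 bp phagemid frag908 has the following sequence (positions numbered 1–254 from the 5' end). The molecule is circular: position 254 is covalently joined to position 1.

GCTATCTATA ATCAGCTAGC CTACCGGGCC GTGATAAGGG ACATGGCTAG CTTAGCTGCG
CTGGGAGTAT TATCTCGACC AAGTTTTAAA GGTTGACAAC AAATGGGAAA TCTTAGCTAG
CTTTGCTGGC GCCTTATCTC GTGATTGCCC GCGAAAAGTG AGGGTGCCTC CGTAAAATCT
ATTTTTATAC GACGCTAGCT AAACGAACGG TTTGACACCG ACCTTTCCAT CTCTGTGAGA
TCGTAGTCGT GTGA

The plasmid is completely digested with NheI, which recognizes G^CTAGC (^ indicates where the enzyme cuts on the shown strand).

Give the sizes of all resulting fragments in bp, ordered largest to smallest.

78, 75, 70, 31 bp

NheI sites (GCTAGC) start at positions 15, 46, 116, 194.
NheI cuts after the first base of each site, so after positions 15, 46, 116, 194.
Circular molecule, 4 cuts → 4 fragments:
  16–46 → 31 bp
  47–116 → 70 bp
  117–194 → 78 bp
  195–254 then 1–15 → 60 + 15 = 75 bp
Sorted largest to smallest: 78, 75, 70, 31 bp.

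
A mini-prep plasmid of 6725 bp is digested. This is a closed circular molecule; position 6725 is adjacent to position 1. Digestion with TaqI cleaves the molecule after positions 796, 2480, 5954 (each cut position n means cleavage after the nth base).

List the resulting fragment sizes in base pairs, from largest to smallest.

3474, 1684, 1567 bp

Circular molecule, 3 cuts → 3 fragments:
  2480 − 796 = 1684 bp
  5954 − 2480 = 3474 bp
  wrap: 6725 − 5954 + 796 = 1567 bp
Sorted largest to smallest: 3474, 1684, 1567 bp.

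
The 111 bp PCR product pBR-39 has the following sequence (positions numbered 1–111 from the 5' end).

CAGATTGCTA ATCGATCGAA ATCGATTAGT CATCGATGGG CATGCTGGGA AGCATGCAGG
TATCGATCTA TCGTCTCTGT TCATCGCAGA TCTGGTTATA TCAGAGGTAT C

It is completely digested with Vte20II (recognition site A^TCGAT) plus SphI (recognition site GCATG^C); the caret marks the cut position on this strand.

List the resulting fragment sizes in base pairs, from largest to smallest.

Vte20II sites (ATCGAT) start at positions 11, 21, 32, 62.
Vte20II cuts after the first base of each site, so after positions 11, 21, 32, 62.
SphI sites (GCATGC) start at positions 40, 52.
SphI cuts after base 5 of each site (before the last base), so after positions 44, 56.
Combined cut positions: 11, 21, 32, 44, 56, 62.
Linear molecule, 6 cuts → 7 fragments:
  1–11 → 11 bp
  12–21 → 10 bp
  22–32 → 11 bp
  33–44 → 12 bp
  45–56 → 12 bp
  57–62 → 6 bp
  63–111 → 49 bp
Sorted largest to smallest: 49, 12, 12, 11, 11, 10, 6 bp.

49, 12, 12, 11, 11, 10, 6 bp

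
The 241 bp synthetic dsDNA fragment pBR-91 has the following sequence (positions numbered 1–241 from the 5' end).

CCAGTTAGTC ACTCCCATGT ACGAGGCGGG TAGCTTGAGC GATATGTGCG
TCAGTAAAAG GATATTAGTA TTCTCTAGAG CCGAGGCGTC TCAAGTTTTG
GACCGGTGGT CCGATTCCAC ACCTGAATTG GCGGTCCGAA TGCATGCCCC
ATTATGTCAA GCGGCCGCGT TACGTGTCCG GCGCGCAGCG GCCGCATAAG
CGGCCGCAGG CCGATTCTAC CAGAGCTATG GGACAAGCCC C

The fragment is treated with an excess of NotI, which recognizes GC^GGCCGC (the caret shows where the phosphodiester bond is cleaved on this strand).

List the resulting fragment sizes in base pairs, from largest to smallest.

162, 40, 27, 12 bp

NotI sites (GCGGCCGC) start at positions 161, 188, 200.
NotI cuts after base 2 of each site, so after positions 162, 189, 201.
Linear molecule, 3 cuts → 4 fragments:
  1–162 → 162 bp
  163–189 → 27 bp
  190–201 → 12 bp
  202–241 → 40 bp
Sorted largest to smallest: 162, 40, 27, 12 bp.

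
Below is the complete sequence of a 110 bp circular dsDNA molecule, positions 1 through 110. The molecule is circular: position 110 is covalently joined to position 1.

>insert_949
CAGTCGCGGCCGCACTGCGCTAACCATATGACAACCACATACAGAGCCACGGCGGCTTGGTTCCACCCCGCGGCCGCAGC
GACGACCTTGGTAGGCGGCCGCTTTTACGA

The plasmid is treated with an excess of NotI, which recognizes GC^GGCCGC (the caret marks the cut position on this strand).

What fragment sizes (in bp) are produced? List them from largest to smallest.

64, 25, 21 bp

NotI sites (GCGGCCGC) start at positions 6, 70, 95.
NotI cuts after base 2 of each site, so after positions 7, 71, 96.
Circular molecule, 3 cuts → 3 fragments:
  8–71 → 64 bp
  72–96 → 25 bp
  97–110 then 1–7 → 14 + 7 = 21 bp
Sorted largest to smallest: 64, 25, 21 bp.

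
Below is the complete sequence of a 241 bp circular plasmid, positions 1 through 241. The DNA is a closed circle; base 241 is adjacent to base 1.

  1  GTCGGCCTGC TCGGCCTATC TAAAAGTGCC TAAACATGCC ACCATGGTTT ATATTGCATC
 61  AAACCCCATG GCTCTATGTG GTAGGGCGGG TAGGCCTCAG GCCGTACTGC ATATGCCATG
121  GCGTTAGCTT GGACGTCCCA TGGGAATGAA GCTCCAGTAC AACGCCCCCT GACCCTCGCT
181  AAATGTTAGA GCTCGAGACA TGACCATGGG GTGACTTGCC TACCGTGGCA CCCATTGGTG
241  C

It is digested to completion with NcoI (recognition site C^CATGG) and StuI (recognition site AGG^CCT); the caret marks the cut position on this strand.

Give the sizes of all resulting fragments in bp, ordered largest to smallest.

NcoI sites (CCATGG) start at positions 42, 66, 116, 138, 204.
NcoI cuts after the first base of each site, so after positions 42, 66, 116, 138, 204.
The StuI site (AGGCCT) starts at position 92.
StuI cuts after base 3 of each site, so after position 94.
Combined cut positions: 42, 66, 94, 116, 138, 204.
Circular molecule, 6 cuts → 6 fragments:
  43–66 → 24 bp
  67–94 → 28 bp
  95–116 → 22 bp
  117–138 → 22 bp
  139–204 → 66 bp
  205–241 then 1–42 → 37 + 42 = 79 bp
Sorted largest to smallest: 79, 66, 28, 24, 22, 22 bp.

79, 66, 28, 24, 22, 22 bp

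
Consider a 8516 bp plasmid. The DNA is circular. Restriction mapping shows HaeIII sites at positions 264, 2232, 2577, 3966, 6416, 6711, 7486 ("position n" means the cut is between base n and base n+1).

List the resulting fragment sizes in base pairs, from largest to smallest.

2450, 1968, 1389, 1294, 775, 345, 295 bp

Circular molecule, 7 cuts → 7 fragments:
  2232 − 264 = 1968 bp
  2577 − 2232 = 345 bp
  3966 − 2577 = 1389 bp
  6416 − 3966 = 2450 bp
  6711 − 6416 = 295 bp
  7486 − 6711 = 775 bp
  wrap: 8516 − 7486 + 264 = 1294 bp
Sorted largest to smallest: 2450, 1968, 1389, 1294, 775, 345, 295 bp.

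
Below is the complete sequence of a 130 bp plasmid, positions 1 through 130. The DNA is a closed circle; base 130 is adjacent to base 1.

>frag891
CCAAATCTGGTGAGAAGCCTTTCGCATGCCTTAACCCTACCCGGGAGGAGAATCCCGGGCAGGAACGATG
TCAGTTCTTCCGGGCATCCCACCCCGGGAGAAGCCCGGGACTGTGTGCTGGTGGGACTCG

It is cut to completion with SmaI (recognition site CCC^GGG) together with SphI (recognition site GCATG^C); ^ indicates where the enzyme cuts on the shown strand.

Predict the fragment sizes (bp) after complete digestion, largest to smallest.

52, 39, 14, 14, 11 bp

SmaI sites (CCCGGG) start at positions 40, 54, 93, 104.
SmaI cuts after base 3 of each site, so after positions 42, 56, 95, 106.
The SphI site (GCATGC) starts at position 24.
SphI cuts after base 5 of each site (before the last base), so after position 28.
Combined cut positions: 28, 42, 56, 95, 106.
Circular molecule, 5 cuts → 5 fragments:
  29–42 → 14 bp
  43–56 → 14 bp
  57–95 → 39 bp
  96–106 → 11 bp
  107–130 then 1–28 → 24 + 28 = 52 bp
Sorted largest to smallest: 52, 39, 14, 14, 11 bp.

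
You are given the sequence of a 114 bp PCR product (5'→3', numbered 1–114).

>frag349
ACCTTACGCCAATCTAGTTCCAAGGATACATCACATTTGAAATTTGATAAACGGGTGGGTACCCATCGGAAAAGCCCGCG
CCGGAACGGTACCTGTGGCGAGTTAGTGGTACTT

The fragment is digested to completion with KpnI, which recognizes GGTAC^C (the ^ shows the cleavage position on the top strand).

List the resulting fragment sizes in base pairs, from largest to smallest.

62, 30, 22 bp

KpnI sites (GGTACC) start at positions 58, 88.
KpnI cuts after base 5 of each site (before the last base), so after positions 62, 92.
Linear molecule, 2 cuts → 3 fragments:
  1–62 → 62 bp
  63–92 → 30 bp
  93–114 → 22 bp
Sorted largest to smallest: 62, 30, 22 bp.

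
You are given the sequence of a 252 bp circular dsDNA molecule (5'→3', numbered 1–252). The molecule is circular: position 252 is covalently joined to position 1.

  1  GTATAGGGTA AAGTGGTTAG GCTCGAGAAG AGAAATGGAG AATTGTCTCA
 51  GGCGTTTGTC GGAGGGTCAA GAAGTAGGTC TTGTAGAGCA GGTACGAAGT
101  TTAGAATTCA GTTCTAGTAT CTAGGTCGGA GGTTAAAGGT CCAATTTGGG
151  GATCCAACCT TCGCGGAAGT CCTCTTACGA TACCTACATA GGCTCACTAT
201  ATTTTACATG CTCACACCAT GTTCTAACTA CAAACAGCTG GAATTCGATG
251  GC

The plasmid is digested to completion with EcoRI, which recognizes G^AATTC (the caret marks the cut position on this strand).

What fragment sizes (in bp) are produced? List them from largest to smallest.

137, 115 bp

EcoRI sites (GAATTC) start at positions 104, 241.
EcoRI cuts after the first base of each site, so after positions 104, 241.
Circular molecule, 2 cuts → 2 fragments:
  105–241 → 137 bp
  242–252 then 1–104 → 11 + 104 = 115 bp
Sorted largest to smallest: 137, 115 bp.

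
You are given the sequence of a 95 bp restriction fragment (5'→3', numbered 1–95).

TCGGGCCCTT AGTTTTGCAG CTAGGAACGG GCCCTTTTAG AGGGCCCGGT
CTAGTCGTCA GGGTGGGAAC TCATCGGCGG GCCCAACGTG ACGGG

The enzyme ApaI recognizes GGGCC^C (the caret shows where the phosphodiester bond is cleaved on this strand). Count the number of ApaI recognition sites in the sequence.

GGGCCC occurs starting at positions 3, 29, 42, 79.
ApaI cuts at 4 sites.

4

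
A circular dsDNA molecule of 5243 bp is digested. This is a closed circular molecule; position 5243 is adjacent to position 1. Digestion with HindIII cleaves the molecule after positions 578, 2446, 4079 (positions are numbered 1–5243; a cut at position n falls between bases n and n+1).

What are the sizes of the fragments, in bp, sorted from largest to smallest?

Circular molecule, 3 cuts → 3 fragments:
  2446 − 578 = 1868 bp
  4079 − 2446 = 1633 bp
  wrap: 5243 − 4079 + 578 = 1742 bp
Sorted largest to smallest: 1868, 1742, 1633 bp.

1868, 1742, 1633 bp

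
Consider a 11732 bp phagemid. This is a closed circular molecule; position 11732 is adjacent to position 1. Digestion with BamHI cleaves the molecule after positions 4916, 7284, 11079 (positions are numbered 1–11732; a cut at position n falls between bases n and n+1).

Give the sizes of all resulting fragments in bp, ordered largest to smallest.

Circular molecule, 3 cuts → 3 fragments:
  7284 − 4916 = 2368 bp
  11079 − 7284 = 3795 bp
  wrap: 11732 − 11079 + 4916 = 5569 bp
Sorted largest to smallest: 5569, 3795, 2368 bp.

5569, 3795, 2368 bp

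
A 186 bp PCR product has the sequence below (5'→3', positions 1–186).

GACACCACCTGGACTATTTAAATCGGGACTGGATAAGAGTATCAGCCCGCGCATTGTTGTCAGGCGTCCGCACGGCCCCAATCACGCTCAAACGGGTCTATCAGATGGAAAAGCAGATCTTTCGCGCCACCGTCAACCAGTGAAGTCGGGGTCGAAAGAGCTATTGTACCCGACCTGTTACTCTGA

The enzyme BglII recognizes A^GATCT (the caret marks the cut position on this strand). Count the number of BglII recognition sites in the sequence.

AGATCT occurs starting at position 115.
BglII cuts at 1 site.

1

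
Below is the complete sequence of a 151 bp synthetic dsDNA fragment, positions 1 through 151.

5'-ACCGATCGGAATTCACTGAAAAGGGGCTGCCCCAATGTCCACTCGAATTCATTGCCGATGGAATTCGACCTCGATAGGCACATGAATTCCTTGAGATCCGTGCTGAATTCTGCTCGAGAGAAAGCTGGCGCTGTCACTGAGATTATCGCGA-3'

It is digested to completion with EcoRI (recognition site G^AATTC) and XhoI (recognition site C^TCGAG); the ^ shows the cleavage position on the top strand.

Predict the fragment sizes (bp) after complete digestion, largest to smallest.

EcoRI sites (GAATTC) start at positions 9, 45, 61, 84, 105.
EcoRI cuts after the first base of each site, so after positions 9, 45, 61, 84, 105.
The XhoI site (CTCGAG) starts at position 113.
XhoI cuts after the first base of each site, so after position 113.
Combined cut positions: 9, 45, 61, 84, 105, 113.
Linear molecule, 6 cuts → 7 fragments:
  1–9 → 9 bp
  10–45 → 36 bp
  46–61 → 16 bp
  62–84 → 23 bp
  85–105 → 21 bp
  106–113 → 8 bp
  114–151 → 38 bp
Sorted largest to smallest: 38, 36, 23, 21, 16, 9, 8 bp.

38, 36, 23, 21, 16, 9, 8 bp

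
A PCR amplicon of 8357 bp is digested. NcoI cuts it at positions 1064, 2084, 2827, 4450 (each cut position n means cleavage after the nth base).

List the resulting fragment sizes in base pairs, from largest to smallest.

3907, 1623, 1064, 1020, 743 bp

Linear molecule, 4 cuts → 5 fragments:
  1064 − 0 = 1064 bp
  2084 − 1064 = 1020 bp
  2827 − 2084 = 743 bp
  4450 − 2827 = 1623 bp
  8357 − 4450 = 3907 bp
Sorted largest to smallest: 3907, 1623, 1064, 1020, 743 bp.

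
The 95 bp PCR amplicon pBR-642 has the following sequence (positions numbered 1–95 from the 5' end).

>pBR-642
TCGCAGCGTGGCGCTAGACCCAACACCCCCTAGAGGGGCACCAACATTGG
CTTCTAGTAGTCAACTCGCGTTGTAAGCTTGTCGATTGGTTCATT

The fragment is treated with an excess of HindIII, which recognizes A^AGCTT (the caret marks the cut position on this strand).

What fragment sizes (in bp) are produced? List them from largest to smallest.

The HindIII site (AAGCTT) starts at position 75.
HindIII cuts after the first base of each site, so after position 75.
Linear molecule, 1 cut → 2 fragments:
  1–75 → 75 bp
  76–95 → 20 bp
Sorted largest to smallest: 75, 20 bp.

75, 20 bp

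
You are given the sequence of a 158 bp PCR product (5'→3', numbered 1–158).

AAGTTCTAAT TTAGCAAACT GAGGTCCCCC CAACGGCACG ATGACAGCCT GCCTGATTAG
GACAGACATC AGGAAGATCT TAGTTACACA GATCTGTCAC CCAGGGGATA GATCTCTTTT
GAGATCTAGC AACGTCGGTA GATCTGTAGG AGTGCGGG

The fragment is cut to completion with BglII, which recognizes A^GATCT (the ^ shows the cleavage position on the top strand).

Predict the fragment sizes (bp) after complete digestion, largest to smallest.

BglII sites (AGATCT) start at positions 75, 90, 110, 122, 140.
BglII cuts after the first base of each site, so after positions 75, 90, 110, 122, 140.
Linear molecule, 5 cuts → 6 fragments:
  1–75 → 75 bp
  76–90 → 15 bp
  91–110 → 20 bp
  111–122 → 12 bp
  123–140 → 18 bp
  141–158 → 18 bp
Sorted largest to smallest: 75, 20, 18, 18, 15, 12 bp.

75, 20, 18, 18, 15, 12 bp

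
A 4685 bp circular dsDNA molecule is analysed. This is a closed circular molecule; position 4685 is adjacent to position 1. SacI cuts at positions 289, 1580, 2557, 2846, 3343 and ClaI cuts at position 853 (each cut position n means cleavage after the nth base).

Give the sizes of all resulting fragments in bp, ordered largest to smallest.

1631, 977, 727, 564, 497, 289 bp

Combined cut positions (sorted): 289, 853, 1580, 2557, 2846, 3343.
Circular molecule, 6 cuts → 6 fragments:
  853 − 289 = 564 bp
  1580 − 853 = 727 bp
  2557 − 1580 = 977 bp
  2846 − 2557 = 289 bp
  3343 − 2846 = 497 bp
  wrap: 4685 − 3343 + 289 = 1631 bp
Sorted largest to smallest: 1631, 977, 727, 564, 497, 289 bp.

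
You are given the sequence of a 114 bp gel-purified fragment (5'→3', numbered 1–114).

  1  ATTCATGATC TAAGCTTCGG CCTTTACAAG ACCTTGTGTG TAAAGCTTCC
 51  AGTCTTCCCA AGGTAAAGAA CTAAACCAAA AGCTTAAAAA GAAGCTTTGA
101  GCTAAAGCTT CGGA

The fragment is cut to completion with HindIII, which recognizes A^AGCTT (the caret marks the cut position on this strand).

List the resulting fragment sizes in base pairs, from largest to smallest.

HindIII sites (AAGCTT) start at positions 12, 43, 80, 92, 105.
HindIII cuts after the first base of each site, so after positions 12, 43, 80, 92, 105.
Linear molecule, 5 cuts → 6 fragments:
  1–12 → 12 bp
  13–43 → 31 bp
  44–80 → 37 bp
  81–92 → 12 bp
  93–105 → 13 bp
  106–114 → 9 bp
Sorted largest to smallest: 37, 31, 13, 12, 12, 9 bp.

37, 31, 13, 12, 12, 9 bp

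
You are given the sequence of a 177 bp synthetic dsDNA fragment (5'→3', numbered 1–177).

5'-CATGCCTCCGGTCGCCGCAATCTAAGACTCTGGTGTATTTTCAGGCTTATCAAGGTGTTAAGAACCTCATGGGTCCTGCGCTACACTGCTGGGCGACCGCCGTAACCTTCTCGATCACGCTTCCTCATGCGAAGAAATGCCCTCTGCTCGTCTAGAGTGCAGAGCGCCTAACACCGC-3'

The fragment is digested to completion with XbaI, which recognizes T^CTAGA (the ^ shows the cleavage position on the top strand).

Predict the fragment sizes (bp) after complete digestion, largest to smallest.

The XbaI site (TCTAGA) starts at position 151.
XbaI cuts after the first base of each site, so after position 151.
Linear molecule, 1 cut → 2 fragments:
  1–151 → 151 bp
  152–177 → 26 bp
Sorted largest to smallest: 151, 26 bp.

151, 26 bp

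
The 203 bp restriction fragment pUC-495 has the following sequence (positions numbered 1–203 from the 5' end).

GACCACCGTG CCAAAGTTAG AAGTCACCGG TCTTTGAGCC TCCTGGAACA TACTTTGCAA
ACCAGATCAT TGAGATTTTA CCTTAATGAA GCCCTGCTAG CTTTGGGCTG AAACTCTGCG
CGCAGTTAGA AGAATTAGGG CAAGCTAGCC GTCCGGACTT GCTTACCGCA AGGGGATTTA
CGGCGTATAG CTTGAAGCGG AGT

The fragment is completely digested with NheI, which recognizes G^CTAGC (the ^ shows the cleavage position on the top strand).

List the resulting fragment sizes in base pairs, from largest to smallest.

NheI sites (GCTAGC) start at positions 96, 144.
NheI cuts after the first base of each site, so after positions 96, 144.
Linear molecule, 2 cuts → 3 fragments:
  1–96 → 96 bp
  97–144 → 48 bp
  145–203 → 59 bp
Sorted largest to smallest: 96, 59, 48 bp.

96, 59, 48 bp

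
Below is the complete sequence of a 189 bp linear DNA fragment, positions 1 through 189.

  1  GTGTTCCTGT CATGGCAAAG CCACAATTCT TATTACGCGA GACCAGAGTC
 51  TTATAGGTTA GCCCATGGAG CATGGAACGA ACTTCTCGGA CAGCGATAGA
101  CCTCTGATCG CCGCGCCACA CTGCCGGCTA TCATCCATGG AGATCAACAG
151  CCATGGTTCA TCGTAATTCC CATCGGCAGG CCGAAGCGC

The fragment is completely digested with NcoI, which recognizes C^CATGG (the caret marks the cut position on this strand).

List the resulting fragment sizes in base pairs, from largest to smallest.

NcoI sites (CCATGG) start at positions 63, 135, 151.
NcoI cuts after the first base of each site, so after positions 63, 135, 151.
Linear molecule, 3 cuts → 4 fragments:
  1–63 → 63 bp
  64–135 → 72 bp
  136–151 → 16 bp
  152–189 → 38 bp
Sorted largest to smallest: 72, 63, 38, 16 bp.

72, 63, 38, 16 bp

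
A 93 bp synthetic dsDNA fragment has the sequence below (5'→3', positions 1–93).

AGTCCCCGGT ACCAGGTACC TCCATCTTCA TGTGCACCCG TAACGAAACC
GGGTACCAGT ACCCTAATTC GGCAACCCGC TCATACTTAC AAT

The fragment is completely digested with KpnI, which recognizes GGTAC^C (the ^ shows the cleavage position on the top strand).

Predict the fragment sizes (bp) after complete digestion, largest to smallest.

KpnI sites (GGTACC) start at positions 8, 15, 52.
KpnI cuts after base 5 of each site (before the last base), so after positions 12, 19, 56.
Linear molecule, 3 cuts → 4 fragments:
  1–12 → 12 bp
  13–19 → 7 bp
  20–56 → 37 bp
  57–93 → 37 bp
Sorted largest to smallest: 37, 37, 12, 7 bp.

37, 37, 12, 7 bp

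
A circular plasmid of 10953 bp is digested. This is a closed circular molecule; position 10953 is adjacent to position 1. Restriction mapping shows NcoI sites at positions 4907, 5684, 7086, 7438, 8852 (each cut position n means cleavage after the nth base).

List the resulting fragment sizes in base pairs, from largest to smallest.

7008, 1414, 1402, 777, 352 bp

Circular molecule, 5 cuts → 5 fragments:
  5684 − 4907 = 777 bp
  7086 − 5684 = 1402 bp
  7438 − 7086 = 352 bp
  8852 − 7438 = 1414 bp
  wrap: 10953 − 8852 + 4907 = 7008 bp
Sorted largest to smallest: 7008, 1414, 1402, 777, 352 bp.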